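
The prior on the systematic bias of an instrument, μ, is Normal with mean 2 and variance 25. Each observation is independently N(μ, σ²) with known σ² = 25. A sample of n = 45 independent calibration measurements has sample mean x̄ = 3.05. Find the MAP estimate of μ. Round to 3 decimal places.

n = 45, x̄ = 3.05.
For a Normal prior and Normal likelihood with known variance, the posterior is Normal; its mode equals its mean, the precision-weighted average.
Prior precision 1/σ₀² = 1/25 = 0.04; data precision n/σ² = 45/25 = 1.8.
μ̂ = (0.04·2 + 1.8·3.05) / (0.04 + 1.8) = 5.57/1.84 = 557/184 ≈ 3.027.

μ̂_MAP = 3.027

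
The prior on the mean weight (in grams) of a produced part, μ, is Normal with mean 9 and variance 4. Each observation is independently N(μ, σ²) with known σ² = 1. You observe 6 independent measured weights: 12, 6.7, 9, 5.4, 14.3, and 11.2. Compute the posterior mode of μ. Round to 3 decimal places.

μ̂_MAP = 9.736

n = 6; x̄ = (12 + 6.7 + 9 + 5.4 + 14.3 + 11.2)/6 = 58.6/6 = 293/30 ≈ 9.7667.
For a Normal prior and Normal likelihood with known variance, the posterior is Normal; its mode equals its mean, the precision-weighted average.
Prior precision 1/σ₀² = 1/4 = 0.25; data precision n/σ² = 6/1 = 6.
μ̂ = (0.25·9 + 6·(293/30)) / (0.25 + 6) = 60.85/6.25 = 9.736.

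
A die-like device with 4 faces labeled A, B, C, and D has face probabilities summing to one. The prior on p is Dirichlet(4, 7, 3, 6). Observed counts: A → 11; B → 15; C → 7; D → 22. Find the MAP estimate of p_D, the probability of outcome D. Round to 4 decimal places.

MAP estimate of p_D = 0.3803

The posterior is Dirichlet(αᵢ + nᵢ) = Dirichlet(15, 22, 10, 28).
For a Dirichlet(a₁,…,a_K) with all aᵢ > 1, the mode has j-th component (aⱼ − 1)/(Σaᵢ − K).
Here Σaᵢ = 75 and K = 4, so p_D = (28 − 1)/(75 − 4) = 27/71 ≈ 0.3803.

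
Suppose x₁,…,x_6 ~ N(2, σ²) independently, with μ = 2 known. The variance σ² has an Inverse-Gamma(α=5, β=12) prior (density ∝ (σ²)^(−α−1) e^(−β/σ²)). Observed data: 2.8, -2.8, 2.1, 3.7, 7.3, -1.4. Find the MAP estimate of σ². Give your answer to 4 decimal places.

Sum of squared deviations about the known mean: SS = (2.8−2)² + (-2.8−2)² + (2.1−2)² + (3.7−2)² + (7.3−2)² + (-1.4−2)² = 66.23.
The Normal likelihood contributes (σ²)^(−n/2) exp(−SS/(2σ²)), so the posterior is Inverse-Gamma(α + n/2, β + SS/2) = Inverse-Gamma(8, 45.115).
The mode of Inverse-Gamma(a, b) is b/(a+1) = 45.115/9 ≈ 5.0128.

σ̂²_MAP = 5.0128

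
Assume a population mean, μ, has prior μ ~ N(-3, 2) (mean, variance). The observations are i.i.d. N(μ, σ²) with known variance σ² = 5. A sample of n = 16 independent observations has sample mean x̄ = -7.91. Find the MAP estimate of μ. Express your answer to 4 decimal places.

n = 16, x̄ = -7.91.
For a Normal prior and Normal likelihood with known variance, the posterior is Normal; its mode equals its mean, the precision-weighted average.
Prior precision 1/σ₀² = 1/2 = 0.5; data precision n/σ² = 16/5 = 3.2.
μ̂ = (0.5·(-3) + 3.2·(-7.91)) / (0.5 + 3.2) = (-26.812)/3.7 = -6703/925 ≈ -7.2465.

μ̂_MAP = -7.2465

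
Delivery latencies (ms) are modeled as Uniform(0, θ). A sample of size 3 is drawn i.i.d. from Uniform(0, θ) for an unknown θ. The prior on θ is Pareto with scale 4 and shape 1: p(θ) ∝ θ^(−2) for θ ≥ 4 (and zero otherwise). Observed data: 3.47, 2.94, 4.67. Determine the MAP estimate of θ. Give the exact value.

θ̂_MAP = 4.67

The Uniform(0, θ) likelihood is θ^(−n) for θ ≥ max(xᵢ), zero otherwise. Here max(xᵢ) = 4.67.
Posterior ∝ θ^(−2) · θ^(−3) = θ^(−5) on θ ≥ max(4, 4.67) = 4.67.
This density is strictly decreasing in θ, so the posterior mode lies at the lower boundary of the support.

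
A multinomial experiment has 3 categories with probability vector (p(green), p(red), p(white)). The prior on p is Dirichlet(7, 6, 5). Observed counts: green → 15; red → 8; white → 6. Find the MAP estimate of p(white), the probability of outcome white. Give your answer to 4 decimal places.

The posterior is Dirichlet(αᵢ + nᵢ) = Dirichlet(22, 14, 11).
For a Dirichlet(a₁,…,a_K) with all aᵢ > 1, the mode has j-th component (aⱼ − 1)/(Σaᵢ − K).
Here Σaᵢ = 47 and K = 3, so p(white) = (11 − 1)/(47 − 3) = 10/44 ≈ 0.2273.

MAP estimate of p(white) = 0.2273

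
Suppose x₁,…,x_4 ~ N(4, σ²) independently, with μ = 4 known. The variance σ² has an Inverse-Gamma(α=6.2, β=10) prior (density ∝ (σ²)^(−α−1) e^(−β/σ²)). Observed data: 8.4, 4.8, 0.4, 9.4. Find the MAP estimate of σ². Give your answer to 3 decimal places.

σ̂²_MAP = 4.463

Sum of squared deviations about the known mean: SS = (8.4−4)² + (4.8−4)² + (0.4−4)² + (9.4−4)² = 62.12.
The Normal likelihood contributes (σ²)^(−n/2) exp(−SS/(2σ²)), so the posterior is Inverse-Gamma(α + n/2, β + SS/2) = Inverse-Gamma(8.2, 41.06).
The mode of Inverse-Gamma(a, b) is b/(a+1) = 41.06/9.2 ≈ 4.463.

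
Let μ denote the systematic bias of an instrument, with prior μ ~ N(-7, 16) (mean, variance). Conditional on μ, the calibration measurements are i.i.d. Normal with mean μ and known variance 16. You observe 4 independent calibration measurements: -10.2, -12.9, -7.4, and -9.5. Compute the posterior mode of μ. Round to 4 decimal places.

n = 4; x̄ = ((-10.2) + (-12.9) + (-7.4) + (-9.5))/4 = -40/4 = -10.
For a Normal prior and Normal likelihood with known variance, the posterior is Normal; its mode equals its mean, the precision-weighted average.
Prior precision 1/σ₀² = 1/16 = 0.0625; data precision n/σ² = 4/16 = 0.25.
μ̂ = (0.0625·(-7) + 0.25·(-10)) / (0.0625 + 0.25) = (-2.9375)/0.3125 = -9.4000.

μ̂_MAP = -9.4000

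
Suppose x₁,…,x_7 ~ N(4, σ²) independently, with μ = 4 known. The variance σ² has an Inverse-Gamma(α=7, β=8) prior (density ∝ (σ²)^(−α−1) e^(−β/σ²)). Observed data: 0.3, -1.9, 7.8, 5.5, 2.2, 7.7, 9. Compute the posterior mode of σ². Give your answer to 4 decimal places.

σ̂²_MAP = 5.3530

Sum of squared deviations about the known mean: SS = (0.3−4)² + (-1.9−4)² + (7.8−4)² + (5.5−4)² + (2.2−4)² + (7.7−4)² + (9−4)² = 107.12.
The Normal likelihood contributes (σ²)^(−n/2) exp(−SS/(2σ²)), so the posterior is Inverse-Gamma(α + n/2, β + SS/2) = Inverse-Gamma(10.5, 61.56).
The mode of Inverse-Gamma(a, b) is b/(a+1) = 61.56/11.5 ≈ 5.3530.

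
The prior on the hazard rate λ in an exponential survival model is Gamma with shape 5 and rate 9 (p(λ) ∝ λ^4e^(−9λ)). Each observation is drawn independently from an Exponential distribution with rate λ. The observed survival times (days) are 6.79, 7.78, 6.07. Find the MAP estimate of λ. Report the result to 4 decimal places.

The Exponential(rate=λ) likelihood is ∝ λ^n e^(−λΣtᵢ). Here n = 3 and Σtᵢ = 6.79 + 7.78 + 6.07 = 20.64.
Posterior ∝ λ^4e^(−9λ) · λ^3e^(−20.64λ) = λ^7e^(−29.64λ), i.e. Gamma(8, 29.64).
Mode = (a−1)/b = 7/29.64 ≈ 0.2362.

λ̂_MAP = 0.2362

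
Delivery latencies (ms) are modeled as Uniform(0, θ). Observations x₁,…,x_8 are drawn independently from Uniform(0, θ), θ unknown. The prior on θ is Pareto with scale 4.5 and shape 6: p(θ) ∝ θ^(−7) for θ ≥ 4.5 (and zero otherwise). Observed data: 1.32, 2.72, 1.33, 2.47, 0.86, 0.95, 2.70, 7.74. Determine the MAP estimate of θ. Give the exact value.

θ̂_MAP = 7.74

The Uniform(0, θ) likelihood is θ^(−n) for θ ≥ max(xᵢ), zero otherwise. Here max(xᵢ) = 7.74.
Posterior ∝ θ^(−7) · θ^(−8) = θ^(−15) on θ ≥ max(4.5, 7.74) = 7.74.
This density is strictly decreasing in θ, so the posterior mode lies at the lower boundary of the support.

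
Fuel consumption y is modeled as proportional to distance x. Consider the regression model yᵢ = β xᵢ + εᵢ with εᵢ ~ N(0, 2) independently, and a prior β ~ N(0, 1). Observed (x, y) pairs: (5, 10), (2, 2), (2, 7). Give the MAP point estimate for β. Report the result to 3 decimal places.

β̂_MAP = 1.943

log p(β | y) = −Σ(yᵢ − βxᵢ)²/(2·2) − β²/(2·1) + const.
Setting the derivative to zero: Σxᵢ(yᵢ − βxᵢ)/2 − β/1 = 0, so β = Σxᵢyᵢ / (Σxᵢ² + σ²/τ²).
Σxᵢyᵢ = 5·10 + 2·2 + 2·7 = 68; Σxᵢ² = 33; σ²/τ² = 2.
β̂_MAP = 68 / (33 + 2) = 68/35 ≈ 1.943.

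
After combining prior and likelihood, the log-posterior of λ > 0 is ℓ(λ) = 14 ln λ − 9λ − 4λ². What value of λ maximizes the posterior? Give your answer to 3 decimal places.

ℓ'(λ) = 14/λ − 9 − 8λ. Setting this to zero and multiplying by λ: 8λ² + 9λ − 14 = 0.
λ = (−9 + √(9² + 4·8·14)) / (2·8) = (−9 + √529) / 16 = (−9 + 23)/16 = 7/8.
ℓ''(λ) = −14/λ² − 8 < 0, confirming a maximum.

λ̂_MAP = 0.875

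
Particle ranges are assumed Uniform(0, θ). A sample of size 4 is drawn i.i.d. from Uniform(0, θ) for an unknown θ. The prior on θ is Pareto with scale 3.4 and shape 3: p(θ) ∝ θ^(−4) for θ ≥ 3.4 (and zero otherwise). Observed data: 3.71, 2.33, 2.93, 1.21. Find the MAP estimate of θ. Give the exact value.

The Uniform(0, θ) likelihood is θ^(−n) for θ ≥ max(xᵢ), zero otherwise. Here max(xᵢ) = 3.71.
Posterior ∝ θ^(−4) · θ^(−4) = θ^(−8) on θ ≥ max(3.4, 3.71) = 3.71.
This density is strictly decreasing in θ, so the posterior mode lies at the lower boundary of the support.

θ̂_MAP = 3.71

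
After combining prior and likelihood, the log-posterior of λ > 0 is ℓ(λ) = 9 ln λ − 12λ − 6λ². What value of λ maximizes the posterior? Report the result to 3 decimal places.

ℓ'(λ) = 9/λ − 12 − 12λ. Setting this to zero and multiplying by λ: 12λ² + 12λ − 9 = 0.
λ = (−12 + √(12² + 4·12·9)) / (2·12) = (−12 + √576) / 24 = (−12 + 24)/24 = 1/2.
ℓ''(λ) = −9/λ² − 12 < 0, confirming a maximum.

λ̂_MAP = 0.500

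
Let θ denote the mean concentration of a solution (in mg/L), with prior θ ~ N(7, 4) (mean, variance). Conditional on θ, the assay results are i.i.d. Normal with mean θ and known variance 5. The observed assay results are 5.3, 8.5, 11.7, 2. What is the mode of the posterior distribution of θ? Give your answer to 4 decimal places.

θ̂_MAP = 6.9048

n = 4; x̄ = (5.3 + 8.5 + 11.7 + 2)/4 = 27.5/4 = 6.875.
For a Normal prior and Normal likelihood with known variance, the posterior is Normal; its mode equals its mean, the precision-weighted average.
Prior precision 1/σ₀² = 1/4 = 0.25; data precision n/σ² = 4/5 = 0.8.
θ̂ = (0.25·7 + 0.8·6.875) / (0.25 + 0.8) = 7.25/1.05 = 145/21 ≈ 6.9048.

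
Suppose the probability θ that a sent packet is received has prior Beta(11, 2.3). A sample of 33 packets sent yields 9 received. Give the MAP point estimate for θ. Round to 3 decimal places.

Prior: Beta(11, 2.3).
Data: 9 successes in 33 trials. The binomial likelihood contributes θ^9(1−θ)^24, so the posterior is Beta(11+9, 2.3+24) = Beta(20, 26.3).
For Beta(a, b) with a, b > 1 the mode is (a−1)/(a+b−2) = 19/44.3 ≈ 0.429.

θ̂_MAP = 0.429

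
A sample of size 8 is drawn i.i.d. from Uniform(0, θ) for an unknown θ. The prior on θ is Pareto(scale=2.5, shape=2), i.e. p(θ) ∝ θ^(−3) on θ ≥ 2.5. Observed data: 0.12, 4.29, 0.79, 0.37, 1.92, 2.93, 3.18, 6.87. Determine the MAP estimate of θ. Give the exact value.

θ̂_MAP = 6.87

The Uniform(0, θ) likelihood is θ^(−n) for θ ≥ max(xᵢ), zero otherwise. Here max(xᵢ) = 6.87.
Posterior ∝ θ^(−3) · θ^(−8) = θ^(−11) on θ ≥ max(2.5, 6.87) = 6.87.
This density is strictly decreasing in θ, so the posterior mode lies at the lower boundary of the support.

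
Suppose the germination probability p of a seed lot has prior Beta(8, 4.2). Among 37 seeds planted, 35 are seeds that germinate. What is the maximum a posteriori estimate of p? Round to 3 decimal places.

p̂_MAP = 0.890

Prior: Beta(8, 4.2).
Data: 35 successes in 37 trials. The binomial likelihood contributes p^35(1−p)^2, so the posterior is Beta(8+35, 4.2+2) = Beta(43, 6.2).
For Beta(a, b) with a, b > 1 the mode is (a−1)/(a+b−2) = 42/47.2 ≈ 0.890.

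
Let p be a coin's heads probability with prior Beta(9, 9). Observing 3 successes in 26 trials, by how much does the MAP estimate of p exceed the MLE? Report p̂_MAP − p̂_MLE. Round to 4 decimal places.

MAP − MLE = 0.1465

Posterior is Beta(12, 32); MAP = (12−1)/(44−2) = 11/42 ≈ 0.26190.
MLE ignores the prior: p̂_MLE = k/n = 3/26 ≈ 0.11538.
Difference = 11/42 − 3/26 = 40/273 ≈ 0.1465.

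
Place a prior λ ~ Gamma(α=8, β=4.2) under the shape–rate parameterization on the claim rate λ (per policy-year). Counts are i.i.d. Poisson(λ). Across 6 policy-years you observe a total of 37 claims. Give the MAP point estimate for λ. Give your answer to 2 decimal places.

λ̂_MAP = 4.31

Σxᵢ = 37, n = 6.
Posterior ∝ λ^7e^(−4.2λ) · λ^37e^(−6λ) = λ^44e^(−10.2λ), i.e. Gamma(shape=45, rate=10.2).
The mode of a Gamma(a, b) with a ≥ 1 (shape–rate) is (a−1)/b = 44/10.2 ≈ 4.31.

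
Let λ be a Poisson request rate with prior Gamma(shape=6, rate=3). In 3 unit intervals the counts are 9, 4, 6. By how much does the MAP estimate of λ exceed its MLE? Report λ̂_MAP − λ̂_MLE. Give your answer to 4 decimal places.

Σxᵢ = 19. Posterior is Gamma(25, 6); MAP = (25−1)/6 = 24/6 ≈ 4.00000.
MLE = x̄ = 19/3 ≈ 6.33333.
Difference = 24/6 − 19/3 = -7/3 ≈ -2.3333.

MAP − MLE = -2.3333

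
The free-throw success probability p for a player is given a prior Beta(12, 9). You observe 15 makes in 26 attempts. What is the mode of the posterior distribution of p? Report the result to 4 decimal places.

Prior: Beta(12, 9).
Data: 15 successes in 26 trials. The binomial likelihood contributes p^15(1−p)^11, so the posterior is Beta(12+15, 9+11) = Beta(27, 20).
For Beta(a, b) with a, b > 1 the mode is (a−1)/(a+b−2) = 26/45 ≈ 0.5778.

p̂_MAP = 0.5778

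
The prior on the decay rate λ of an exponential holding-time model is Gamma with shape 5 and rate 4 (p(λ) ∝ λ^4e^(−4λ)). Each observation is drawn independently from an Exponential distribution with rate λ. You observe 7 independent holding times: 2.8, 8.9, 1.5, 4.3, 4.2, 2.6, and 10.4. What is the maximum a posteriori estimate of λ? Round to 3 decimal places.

λ̂_MAP = 0.284

The Exponential(rate=λ) likelihood is ∝ λ^n e^(−λΣtᵢ). Here n = 7 and Σtᵢ = 2.8 + 8.9 + 1.5 + 4.3 + 4.2 + 2.6 + 10.4 = 34.7.
Posterior ∝ λ^4e^(−4λ) · λ^7e^(−34.7λ) = λ^11e^(−38.7λ), i.e. Gamma(12, 38.7).
Mode = (a−1)/b = 11/38.7 ≈ 0.284.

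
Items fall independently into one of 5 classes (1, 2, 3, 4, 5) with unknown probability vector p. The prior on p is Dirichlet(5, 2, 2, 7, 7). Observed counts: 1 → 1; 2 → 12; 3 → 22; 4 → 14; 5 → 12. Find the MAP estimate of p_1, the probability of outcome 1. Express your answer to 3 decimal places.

MAP estimate: 0.063

The posterior is Dirichlet(αᵢ + nᵢ) = Dirichlet(6, 14, 24, 21, 19).
For a Dirichlet(a₁,…,a_K) with all aᵢ > 1, the mode has j-th component (aⱼ − 1)/(Σaᵢ − K).
Here Σaᵢ = 84 and K = 5, so p_1 = (6 − 1)/(84 − 5) = 5/79 ≈ 0.063.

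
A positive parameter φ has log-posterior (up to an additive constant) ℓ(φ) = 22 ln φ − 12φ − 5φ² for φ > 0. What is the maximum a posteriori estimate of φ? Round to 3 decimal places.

ℓ'(φ) = 22/φ − 12 − 10φ. Setting this to zero and multiplying by φ: 10φ² + 12φ − 22 = 0.
φ = (−12 + √(12² + 4·10·22)) / (2·10) = (−12 + √1024) / 20 = (−12 + 32)/20 = 1.
ℓ''(φ) = −22/φ² − 10 < 0, confirming a maximum.

φ̂_MAP = 1.000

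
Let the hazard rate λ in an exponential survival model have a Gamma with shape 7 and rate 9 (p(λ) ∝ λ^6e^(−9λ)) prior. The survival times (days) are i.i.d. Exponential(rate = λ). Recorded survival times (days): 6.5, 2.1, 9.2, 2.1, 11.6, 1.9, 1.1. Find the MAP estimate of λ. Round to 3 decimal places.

The Exponential(rate=λ) likelihood is ∝ λ^n e^(−λΣtᵢ). Here n = 7 and Σtᵢ = 6.5 + 2.1 + 9.2 + 2.1 + 11.6 + 1.9 + 1.1 = 34.5.
Posterior ∝ λ^6e^(−9λ) · λ^7e^(−34.5λ) = λ^13e^(−43.5λ), i.e. Gamma(14, 43.5).
Mode = (a−1)/b = 13/43.5 ≈ 0.299.

λ̂_MAP = 0.299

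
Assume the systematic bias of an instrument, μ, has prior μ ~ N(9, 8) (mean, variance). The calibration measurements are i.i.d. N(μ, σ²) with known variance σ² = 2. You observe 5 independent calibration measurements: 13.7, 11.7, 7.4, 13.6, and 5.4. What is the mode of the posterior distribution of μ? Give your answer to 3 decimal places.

n = 5; x̄ = (13.7 + 11.7 + 7.4 + 13.6 + 5.4)/5 = 51.8/5 = 10.36.
For a Normal prior and Normal likelihood with known variance, the posterior is Normal; its mode equals its mean, the precision-weighted average.
Prior precision 1/σ₀² = 1/8 = 0.125; data precision n/σ² = 5/2 = 2.5.
μ̂ = (0.125·9 + 2.5·10.36) / (0.125 + 2.5) = 27.025/2.625 = 1081/105 ≈ 10.295.

μ̂_MAP = 10.295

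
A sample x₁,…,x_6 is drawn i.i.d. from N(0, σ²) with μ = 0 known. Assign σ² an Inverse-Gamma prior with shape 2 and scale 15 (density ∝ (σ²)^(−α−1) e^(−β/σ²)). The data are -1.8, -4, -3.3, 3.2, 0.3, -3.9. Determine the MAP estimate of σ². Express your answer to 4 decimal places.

Sum of squared deviations about the known mean: SS = (-1.8−0)² + (-4−0)² + (-3.3−0)² + (3.2−0)² + (0.3−0)² + (-3.9−0)² = 55.67.
The Normal likelihood contributes (σ²)^(−n/2) exp(−SS/(2σ²)), so the posterior is Inverse-Gamma(α + n/2, β + SS/2) = Inverse-Gamma(5, 42.835).
The mode of Inverse-Gamma(a, b) is b/(a+1) = 42.835/6 ≈ 7.1392.

σ̂²_MAP = 7.1392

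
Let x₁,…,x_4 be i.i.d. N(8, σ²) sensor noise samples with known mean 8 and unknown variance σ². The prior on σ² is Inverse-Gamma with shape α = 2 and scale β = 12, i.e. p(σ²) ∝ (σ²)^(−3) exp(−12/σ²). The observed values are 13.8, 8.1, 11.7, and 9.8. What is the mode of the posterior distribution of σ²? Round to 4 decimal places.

σ̂²_MAP = 7.4580

Sum of squared deviations about the known mean: SS = (13.8−8)² + (8.1−8)² + (11.7−8)² + (9.8−8)² = 50.58.
The Normal likelihood contributes (σ²)^(−n/2) exp(−SS/(2σ²)), so the posterior is Inverse-Gamma(α + n/2, β + SS/2) = Inverse-Gamma(4, 37.29).
The mode of Inverse-Gamma(a, b) is b/(a+1) = 37.29/5 ≈ 7.4580.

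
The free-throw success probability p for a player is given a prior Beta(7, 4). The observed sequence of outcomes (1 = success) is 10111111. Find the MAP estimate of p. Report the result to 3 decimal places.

p̂_MAP = 0.765

Prior: Beta(7, 4).
Data: 7 successes in 8 trials (from the sequence). The binomial likelihood contributes p^7(1−p)^1, so the posterior is Beta(7+7, 4+1) = Beta(14, 5).
For Beta(a, b) with a, b > 1 the mode is (a−1)/(a+b−2) = 13/17 ≈ 0.765.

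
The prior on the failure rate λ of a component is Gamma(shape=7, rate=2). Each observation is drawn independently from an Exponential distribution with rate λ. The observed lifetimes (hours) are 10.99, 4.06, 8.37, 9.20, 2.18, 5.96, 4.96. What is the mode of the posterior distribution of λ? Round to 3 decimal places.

The Exponential(rate=λ) likelihood is ∝ λ^n e^(−λΣtᵢ). Here n = 7 and Σtᵢ = 10.99 + 4.06 + 8.37 + 9.20 + 2.18 + 5.96 + 4.96 = 45.72.
Posterior ∝ λ^6e^(−2λ) · λ^7e^(−45.72λ) = λ^13e^(−47.72λ), i.e. Gamma(14, 47.72).
Mode = (a−1)/b = 13/47.72 ≈ 0.272.

λ̂_MAP = 0.272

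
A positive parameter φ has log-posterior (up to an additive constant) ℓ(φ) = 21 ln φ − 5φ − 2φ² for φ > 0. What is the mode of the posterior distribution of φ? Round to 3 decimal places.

φ̂_MAP = 1.750

ℓ'(φ) = 21/φ − 5 − 4φ. Setting this to zero and multiplying by φ: 4φ² + 5φ − 21 = 0.
φ = (−5 + √(5² + 4·4·21)) / (2·4) = (−5 + √361) / 8 = (−5 + 19)/8 = 7/4.
ℓ''(φ) = −21/φ² − 4 < 0, confirming a maximum.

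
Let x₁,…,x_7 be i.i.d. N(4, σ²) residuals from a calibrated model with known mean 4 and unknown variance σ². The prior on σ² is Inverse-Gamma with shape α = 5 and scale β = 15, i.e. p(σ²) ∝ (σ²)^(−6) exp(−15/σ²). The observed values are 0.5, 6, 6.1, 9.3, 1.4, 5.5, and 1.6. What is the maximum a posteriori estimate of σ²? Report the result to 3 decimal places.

σ̂²_MAP = 4.922

Sum of squared deviations about the known mean: SS = (0.5−4)² + (6−4)² + (6.1−4)² + (9.3−4)² + (1.4−4)² + (5.5−4)² + (1.6−4)² = 63.52.
The Normal likelihood contributes (σ²)^(−n/2) exp(−SS/(2σ²)), so the posterior is Inverse-Gamma(α + n/2, β + SS/2) = Inverse-Gamma(8.5, 46.76).
The mode of Inverse-Gamma(a, b) is b/(a+1) = 46.76/9.5 ≈ 4.922.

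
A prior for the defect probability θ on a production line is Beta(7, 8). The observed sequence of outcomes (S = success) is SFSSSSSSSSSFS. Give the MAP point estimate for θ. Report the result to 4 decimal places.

Prior: Beta(7, 8).
Data: 11 successes in 13 trials (from the sequence). The binomial likelihood contributes θ^11(1−θ)^2, so the posterior is Beta(7+11, 8+2) = Beta(18, 10).
For Beta(a, b) with a, b > 1 the mode is (a−1)/(a+b−2) = 17/26 ≈ 0.6538.

θ̂_MAP = 0.6538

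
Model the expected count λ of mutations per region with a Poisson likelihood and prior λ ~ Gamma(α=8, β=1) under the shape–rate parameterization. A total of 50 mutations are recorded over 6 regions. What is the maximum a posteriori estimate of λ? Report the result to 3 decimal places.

λ̂_MAP = 8.143

Σxᵢ = 50, n = 6.
Posterior ∝ λ^7e^(−1λ) · λ^50e^(−6λ) = λ^57e^(−7λ), i.e. Gamma(shape=58, rate=7).
The mode of a Gamma(a, b) with a ≥ 1 (shape–rate) is (a−1)/b = 57/7 ≈ 8.143.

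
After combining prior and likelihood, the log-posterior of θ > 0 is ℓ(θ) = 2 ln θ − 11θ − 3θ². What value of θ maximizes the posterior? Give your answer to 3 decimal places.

ℓ'(θ) = 2/θ − 11 − 6θ. Setting this to zero and multiplying by θ: 6θ² + 11θ − 2 = 0.
θ = (−11 + √(11² + 4·6·2)) / (2·6) = (−11 + √169) / 12 = (−11 + 13)/12 = 1/6.
ℓ''(θ) = −2/θ² − 6 < 0, confirming a maximum.

θ̂_MAP = 0.167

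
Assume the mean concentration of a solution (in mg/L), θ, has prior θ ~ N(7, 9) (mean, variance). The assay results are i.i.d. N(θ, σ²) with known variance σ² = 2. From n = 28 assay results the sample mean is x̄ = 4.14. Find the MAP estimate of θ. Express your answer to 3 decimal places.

θ̂_MAP = 4.163

n = 28, x̄ = 4.14.
For a Normal prior and Normal likelihood with known variance, the posterior is Normal; its mode equals its mean, the precision-weighted average.
Prior precision 1/σ₀² = 1/9; data precision n/σ² = 28/2 = 14.
θ̂ = ((1/9)·7 + 14·4.14) / (1/9 + 14) = (13216/225)/(127/9) = 13216/3175 ≈ 4.163.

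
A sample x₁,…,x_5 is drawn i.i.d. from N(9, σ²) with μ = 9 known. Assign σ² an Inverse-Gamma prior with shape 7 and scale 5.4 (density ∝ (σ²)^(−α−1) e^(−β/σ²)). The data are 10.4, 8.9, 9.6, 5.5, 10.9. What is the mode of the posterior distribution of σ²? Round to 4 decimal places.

Sum of squared deviations about the known mean: SS = (10.4−9)² + (8.9−9)² + (9.6−9)² + (5.5−9)² + (10.9−9)² = 18.19.
The Normal likelihood contributes (σ²)^(−n/2) exp(−SS/(2σ²)), so the posterior is Inverse-Gamma(α + n/2, β + SS/2) = Inverse-Gamma(9.5, 14.495).
The mode of Inverse-Gamma(a, b) is b/(a+1) = 14.495/10.5 ≈ 1.3805.

σ̂²_MAP = 1.3805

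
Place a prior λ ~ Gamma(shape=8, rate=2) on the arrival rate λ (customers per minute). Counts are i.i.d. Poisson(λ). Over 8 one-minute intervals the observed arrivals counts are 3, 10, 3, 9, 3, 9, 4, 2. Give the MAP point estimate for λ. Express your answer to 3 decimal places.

Σxᵢ = 3+10+3+9+3+9+4+2 = 43, with n = 8.
Posterior ∝ λ^7e^(−2λ) · λ^43e^(−8λ) = λ^50e^(−10λ), i.e. Gamma(shape=51, rate=10).
The mode of a Gamma(a, b) with a ≥ 1 (shape–rate) is (a−1)/b = 50/10 ≈ 5.000.

λ̂_MAP = 5.000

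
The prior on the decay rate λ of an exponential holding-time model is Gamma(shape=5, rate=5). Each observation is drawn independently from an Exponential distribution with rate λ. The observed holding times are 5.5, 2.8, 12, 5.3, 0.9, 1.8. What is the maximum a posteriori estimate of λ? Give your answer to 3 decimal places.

λ̂_MAP = 0.300

The Exponential(rate=λ) likelihood is ∝ λ^n e^(−λΣtᵢ). Here n = 6 and Σtᵢ = 5.5 + 2.8 + 12 + 5.3 + 0.9 + 1.8 = 28.3.
Posterior ∝ λ^4e^(−5λ) · λ^6e^(−28.3λ) = λ^10e^(−33.3λ), i.e. Gamma(11, 33.3).
Mode = (a−1)/b = 10/33.3 ≈ 0.300.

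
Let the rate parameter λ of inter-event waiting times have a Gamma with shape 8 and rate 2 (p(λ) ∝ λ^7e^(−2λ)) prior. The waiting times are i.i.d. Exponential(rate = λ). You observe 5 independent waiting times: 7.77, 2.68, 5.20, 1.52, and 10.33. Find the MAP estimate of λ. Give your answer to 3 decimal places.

The Exponential(rate=λ) likelihood is ∝ λ^n e^(−λΣtᵢ). Here n = 5 and Σtᵢ = 7.77 + 2.68 + 5.20 + 1.52 + 10.33 = 27.50.
Posterior ∝ λ^7e^(−2λ) · λ^5e^(−27.50λ) = λ^12e^(−29.50λ), i.e. Gamma(13, 29.50).
Mode = (a−1)/b = 12/29.50 ≈ 0.407.

λ̂_MAP = 0.407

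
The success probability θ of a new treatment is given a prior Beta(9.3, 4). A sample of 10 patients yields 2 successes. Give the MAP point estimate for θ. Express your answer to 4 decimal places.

θ̂_MAP = 0.4836

Prior: Beta(9.3, 4).
Data: 2 successes in 10 trials. The binomial likelihood contributes θ^2(1−θ)^8, so the posterior is Beta(9.3+2, 4+8) = Beta(11.3, 12).
For Beta(a, b) with a, b > 1 the mode is (a−1)/(a+b−2) = 10.3/21.3 ≈ 0.4836.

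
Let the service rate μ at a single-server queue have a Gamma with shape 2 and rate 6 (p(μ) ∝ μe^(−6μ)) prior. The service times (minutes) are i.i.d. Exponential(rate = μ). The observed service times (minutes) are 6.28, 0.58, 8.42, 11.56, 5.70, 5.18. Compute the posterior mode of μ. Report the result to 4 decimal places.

μ̂_MAP = 0.1601

The Exponential(rate=μ) likelihood is ∝ μ^n e^(−μΣtᵢ). Here n = 6 and Σtᵢ = 6.28 + 0.58 + 8.42 + 11.56 + 5.70 + 5.18 = 37.72.
Posterior ∝ μe^(−6μ) · μ^6e^(−37.72μ) = μ^7e^(−43.72μ), i.e. Gamma(8, 43.72).
Mode = (a−1)/b = 7/43.72 ≈ 0.1601.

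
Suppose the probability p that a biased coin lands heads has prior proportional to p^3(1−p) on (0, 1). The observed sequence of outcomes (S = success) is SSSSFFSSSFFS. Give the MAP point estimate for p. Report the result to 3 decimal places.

p̂_MAP = 0.688

The prior density ∝ p^3(1−p)^1 is the kernel of Beta(4, 2).
Data: 8 successes in 12 trials (from the sequence). The binomial likelihood contributes p^8(1−p)^4, so the posterior is Beta(4+8, 2+4) = Beta(12, 6).
For Beta(a, b) with a, b > 1 the mode is (a−1)/(a+b−2) = 11/16 ≈ 0.688.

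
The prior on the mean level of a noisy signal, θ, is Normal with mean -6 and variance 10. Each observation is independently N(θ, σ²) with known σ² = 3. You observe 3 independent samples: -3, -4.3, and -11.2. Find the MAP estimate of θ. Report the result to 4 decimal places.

n = 3; x̄ = ((-3) + (-4.3) + (-11.2))/3 = -18.5/3 = -37/6 ≈ -6.1667.
For a Normal prior and Normal likelihood with known variance, the posterior is Normal; its mode equals its mean, the precision-weighted average.
Prior precision 1/σ₀² = 1/10 = 0.1; data precision n/σ² = 3/3 = 1.
θ̂ = (0.1·(-6) + 1·(-37/6)) / (0.1 + 1) = (-203/30)/1.1 = -203/33 ≈ -6.1515.

θ̂_MAP = -6.1515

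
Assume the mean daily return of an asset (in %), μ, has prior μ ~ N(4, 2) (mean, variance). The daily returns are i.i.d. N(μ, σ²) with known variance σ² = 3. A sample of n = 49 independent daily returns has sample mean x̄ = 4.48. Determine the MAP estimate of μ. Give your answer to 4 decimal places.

n = 49, x̄ = 4.48.
For a Normal prior and Normal likelihood with known variance, the posterior is Normal; its mode equals its mean, the precision-weighted average.
Prior precision 1/σ₀² = 1/2 = 0.5; data precision n/σ² = 49/3.
μ̂ = (0.5·4 + (49/3)·4.48) / (0.5 + 49/3) = (5638/75)/(101/6) = 11276/2525 ≈ 4.4657.

μ̂_MAP = 4.4657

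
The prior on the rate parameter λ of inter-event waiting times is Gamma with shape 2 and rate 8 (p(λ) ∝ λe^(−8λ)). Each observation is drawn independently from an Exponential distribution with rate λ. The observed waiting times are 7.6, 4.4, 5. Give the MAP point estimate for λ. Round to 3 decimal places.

λ̂_MAP = 0.160

The Exponential(rate=λ) likelihood is ∝ λ^n e^(−λΣtᵢ). Here n = 3 and Σtᵢ = 7.6 + 4.4 + 5 = 17.
Posterior ∝ λe^(−8λ) · λ^3e^(−17λ) = λ^4e^(−25λ), i.e. Gamma(5, 25).
Mode = (a−1)/b = 4/25 ≈ 0.160.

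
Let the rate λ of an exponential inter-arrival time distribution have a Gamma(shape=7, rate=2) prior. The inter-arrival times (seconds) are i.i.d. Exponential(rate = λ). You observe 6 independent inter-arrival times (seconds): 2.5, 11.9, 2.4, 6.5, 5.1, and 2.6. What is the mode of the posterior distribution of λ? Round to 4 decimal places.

The Exponential(rate=λ) likelihood is ∝ λ^n e^(−λΣtᵢ). Here n = 6 and Σtᵢ = 2.5 + 11.9 + 2.4 + 6.5 + 5.1 + 2.6 = 31.
Posterior ∝ λ^6e^(−2λ) · λ^6e^(−31λ) = λ^12e^(−33λ), i.e. Gamma(13, 33).
Mode = (a−1)/b = 12/33 ≈ 0.3636.

λ̂_MAP = 0.3636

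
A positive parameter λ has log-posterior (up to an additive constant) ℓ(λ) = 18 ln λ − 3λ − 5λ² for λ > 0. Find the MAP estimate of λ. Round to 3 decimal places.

ℓ'(λ) = 18/λ − 3 − 10λ. Setting this to zero and multiplying by λ: 10λ² + 3λ − 18 = 0.
λ = (−3 + √(3² + 4·10·18)) / (2·10) = (−3 + √729) / 20 = (−3 + 27)/20 = 6/5.
ℓ''(λ) = −18/λ² − 10 < 0, confirming a maximum.

λ̂_MAP = 1.200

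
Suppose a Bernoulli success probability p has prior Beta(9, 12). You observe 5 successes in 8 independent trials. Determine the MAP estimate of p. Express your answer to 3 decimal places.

Prior: Beta(9, 12).
Data: 5 successes in 8 trials. The binomial likelihood contributes p^5(1−p)^3, so the posterior is Beta(9+5, 12+3) = Beta(14, 15).
For Beta(a, b) with a, b > 1 the mode is (a−1)/(a+b−2) = 13/27 ≈ 0.481.

p̂_MAP = 0.481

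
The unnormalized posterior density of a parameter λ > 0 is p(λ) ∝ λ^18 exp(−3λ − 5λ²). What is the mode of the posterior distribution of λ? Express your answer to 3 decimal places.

λ̂_MAP = 1.200

ℓ'(λ) = 18/λ − 3 − 10λ. Setting this to zero and multiplying by λ: 10λ² + 3λ − 18 = 0.
λ = (−3 + √(3² + 4·10·18)) / (2·10) = (−3 + √729) / 20 = (−3 + 27)/20 = 6/5.
ℓ''(λ) = −18/λ² − 10 < 0, confirming a maximum.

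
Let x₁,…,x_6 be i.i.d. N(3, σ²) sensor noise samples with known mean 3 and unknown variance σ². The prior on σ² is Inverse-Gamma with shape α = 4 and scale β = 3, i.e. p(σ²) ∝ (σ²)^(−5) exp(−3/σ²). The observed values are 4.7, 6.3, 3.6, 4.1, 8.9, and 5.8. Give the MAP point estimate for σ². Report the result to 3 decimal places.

σ̂²_MAP = 4.000

Sum of squared deviations about the known mean: SS = (4.7−3)² + (6.3−3)² + (3.6−3)² + (4.1−3)² + (8.9−3)² + (5.8−3)² = 58.
The Normal likelihood contributes (σ²)^(−n/2) exp(−SS/(2σ²)), so the posterior is Inverse-Gamma(α + n/2, β + SS/2) = Inverse-Gamma(7, 32).
The mode of Inverse-Gamma(a, b) is b/(a+1) = 32/8 ≈ 4.000.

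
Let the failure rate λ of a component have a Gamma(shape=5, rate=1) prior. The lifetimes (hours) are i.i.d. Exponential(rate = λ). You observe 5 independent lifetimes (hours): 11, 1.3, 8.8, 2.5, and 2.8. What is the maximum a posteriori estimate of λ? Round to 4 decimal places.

λ̂_MAP = 0.3285

The Exponential(rate=λ) likelihood is ∝ λ^n e^(−λΣtᵢ). Here n = 5 and Σtᵢ = 11 + 1.3 + 8.8 + 2.5 + 2.8 = 26.4.
Posterior ∝ λ^4e^(−1λ) · λ^5e^(−26.4λ) = λ^9e^(−27.4λ), i.e. Gamma(10, 27.4).
Mode = (a−1)/b = 9/27.4 ≈ 0.3285.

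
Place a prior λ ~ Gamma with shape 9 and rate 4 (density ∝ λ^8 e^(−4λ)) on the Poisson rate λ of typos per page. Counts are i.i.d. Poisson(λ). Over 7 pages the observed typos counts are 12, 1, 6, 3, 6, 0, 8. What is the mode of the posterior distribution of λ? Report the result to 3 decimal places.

Σxᵢ = 12+1+6+3+6+0+8 = 36, with n = 7.
Posterior ∝ λ^8e^(−4λ) · λ^36e^(−7λ) = λ^44e^(−11λ), i.e. Gamma(shape=45, rate=11).
The mode of a Gamma(a, b) with a ≥ 1 (shape–rate) is (a−1)/b = 44/11 ≈ 4.000.

λ̂_MAP = 4.000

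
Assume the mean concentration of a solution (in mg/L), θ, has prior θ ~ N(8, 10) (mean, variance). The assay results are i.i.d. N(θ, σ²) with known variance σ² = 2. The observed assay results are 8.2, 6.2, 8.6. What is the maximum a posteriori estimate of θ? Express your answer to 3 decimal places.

n = 3; x̄ = (8.2 + 6.2 + 8.6)/3 = 23/3 = 23/3 ≈ 7.6667.
For a Normal prior and Normal likelihood with known variance, the posterior is Normal; its mode equals its mean, the precision-weighted average.
Prior precision 1/σ₀² = 1/10 = 0.1; data precision n/σ² = 3/2 = 1.5.
θ̂ = (0.1·8 + 1.5·(23/3)) / (0.1 + 1.5) = 12.3/1.6 = 7.6875 ≈ 7.688.

θ̂_MAP = 7.688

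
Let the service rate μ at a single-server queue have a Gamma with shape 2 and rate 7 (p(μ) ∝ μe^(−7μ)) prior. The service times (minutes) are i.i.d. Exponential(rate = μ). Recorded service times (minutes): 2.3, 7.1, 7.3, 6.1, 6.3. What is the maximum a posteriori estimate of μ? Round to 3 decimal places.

μ̂_MAP = 0.166

The Exponential(rate=μ) likelihood is ∝ μ^n e^(−μΣtᵢ). Here n = 5 and Σtᵢ = 2.3 + 7.1 + 7.3 + 6.1 + 6.3 = 29.1.
Posterior ∝ μe^(−7μ) · μ^5e^(−29.1μ) = μ^6e^(−36.1μ), i.e. Gamma(7, 36.1).
Mode = (a−1)/b = 6/36.1 ≈ 0.166.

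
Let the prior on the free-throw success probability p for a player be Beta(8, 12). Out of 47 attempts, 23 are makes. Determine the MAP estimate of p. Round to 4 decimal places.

p̂_MAP = 0.4615

Prior: Beta(8, 12).
Data: 23 successes in 47 trials. The binomial likelihood contributes p^23(1−p)^24, so the posterior is Beta(8+23, 12+24) = Beta(31, 36).
For Beta(a, b) with a, b > 1 the mode is (a−1)/(a+b−2) = 30/65 ≈ 0.4615.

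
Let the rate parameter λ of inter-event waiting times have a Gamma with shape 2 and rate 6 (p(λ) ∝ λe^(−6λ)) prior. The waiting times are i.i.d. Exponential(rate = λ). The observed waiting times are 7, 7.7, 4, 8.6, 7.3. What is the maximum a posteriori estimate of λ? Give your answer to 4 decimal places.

λ̂_MAP = 0.1478

The Exponential(rate=λ) likelihood is ∝ λ^n e^(−λΣtᵢ). Here n = 5 and Σtᵢ = 7 + 7.7 + 4 + 8.6 + 7.3 = 34.6.
Posterior ∝ λe^(−6λ) · λ^5e^(−34.6λ) = λ^6e^(−40.6λ), i.e. Gamma(7, 40.6).
Mode = (a−1)/b = 6/40.6 ≈ 0.1478.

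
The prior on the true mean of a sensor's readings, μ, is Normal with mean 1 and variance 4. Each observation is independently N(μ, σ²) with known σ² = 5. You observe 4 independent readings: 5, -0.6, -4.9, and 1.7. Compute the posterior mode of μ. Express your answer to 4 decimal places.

μ̂_MAP = 0.4667

n = 4; x̄ = (5 + (-0.6) + (-4.9) + 1.7)/4 = 1.2/4 = 0.3.
For a Normal prior and Normal likelihood with known variance, the posterior is Normal; its mode equals its mean, the precision-weighted average.
Prior precision 1/σ₀² = 1/4 = 0.25; data precision n/σ² = 4/5 = 0.8.
μ̂ = (0.25·1 + 0.8·0.3) / (0.25 + 0.8) = 0.49/1.05 = 7/15 ≈ 0.4667.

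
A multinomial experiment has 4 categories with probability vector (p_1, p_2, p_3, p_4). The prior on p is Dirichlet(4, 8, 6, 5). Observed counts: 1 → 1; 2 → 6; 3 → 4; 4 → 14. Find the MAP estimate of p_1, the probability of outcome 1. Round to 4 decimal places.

The posterior is Dirichlet(αᵢ + nᵢ) = Dirichlet(5, 14, 10, 19).
For a Dirichlet(a₁,…,a_K) with all aᵢ > 1, the mode has j-th component (aⱼ − 1)/(Σaᵢ − K).
Here Σaᵢ = 48 and K = 4, so p_1 = (5 − 1)/(48 − 4) = 4/44 ≈ 0.0909.

MAP estimate: 0.0909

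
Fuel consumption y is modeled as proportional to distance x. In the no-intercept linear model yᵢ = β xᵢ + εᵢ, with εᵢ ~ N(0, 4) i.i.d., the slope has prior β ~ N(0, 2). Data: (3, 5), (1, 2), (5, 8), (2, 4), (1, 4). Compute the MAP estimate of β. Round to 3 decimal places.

log p(β | y) = −Σ(yᵢ − βxᵢ)²/(2·4) − β²/(2·2) + const.
Setting the derivative to zero: Σxᵢ(yᵢ − βxᵢ)/4 − β/2 = 0, so β = Σxᵢyᵢ / (Σxᵢ² + σ²/τ²).
Σxᵢyᵢ = 3·5 + 1·2 + 5·8 + 2·4 + 1·4 = 69; Σxᵢ² = 40; σ²/τ² = 2.
β̂_MAP = 69 / (40 + 2) = 69/42 ≈ 1.643.

β̂_MAP = 1.643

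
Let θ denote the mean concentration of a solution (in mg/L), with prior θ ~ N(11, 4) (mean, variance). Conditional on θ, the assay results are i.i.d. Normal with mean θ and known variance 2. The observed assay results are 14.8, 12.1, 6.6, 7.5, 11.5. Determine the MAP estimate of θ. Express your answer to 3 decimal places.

n = 5; x̄ = (14.8 + 12.1 + 6.6 + 7.5 + 11.5)/5 = 52.5/5 = 10.5.
For a Normal prior and Normal likelihood with known variance, the posterior is Normal; its mode equals its mean, the precision-weighted average.
Prior precision 1/σ₀² = 1/4 = 0.25; data precision n/σ² = 5/2 = 2.5.
θ̂ = (0.25·11 + 2.5·10.5) / (0.25 + 2.5) = 29/2.75 = 116/11 ≈ 10.545.

θ̂_MAP = 10.545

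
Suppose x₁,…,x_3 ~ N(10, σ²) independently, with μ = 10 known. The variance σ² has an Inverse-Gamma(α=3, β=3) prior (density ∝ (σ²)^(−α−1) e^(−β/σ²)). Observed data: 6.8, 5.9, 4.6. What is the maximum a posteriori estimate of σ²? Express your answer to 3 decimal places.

Sum of squared deviations about the known mean: SS = (6.8−10)² + (5.9−10)² + (4.6−10)² = 56.21.
The Normal likelihood contributes (σ²)^(−n/2) exp(−SS/(2σ²)), so the posterior is Inverse-Gamma(α + n/2, β + SS/2) = Inverse-Gamma(4.5, 31.105).
The mode of Inverse-Gamma(a, b) is b/(a+1) = 31.105/5.5 ≈ 5.655.

σ̂²_MAP = 5.655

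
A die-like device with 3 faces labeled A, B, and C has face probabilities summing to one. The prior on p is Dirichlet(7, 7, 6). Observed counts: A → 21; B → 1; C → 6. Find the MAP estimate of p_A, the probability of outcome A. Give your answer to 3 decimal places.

The posterior is Dirichlet(αᵢ + nᵢ) = Dirichlet(28, 8, 12).
For a Dirichlet(a₁,…,a_K) with all aᵢ > 1, the mode has j-th component (aⱼ − 1)/(Σaᵢ − K).
Here Σaᵢ = 48 and K = 3, so p_A = (28 − 1)/(48 − 3) = 27/45 ≈ 0.600.

MAP estimate of p_A = 0.600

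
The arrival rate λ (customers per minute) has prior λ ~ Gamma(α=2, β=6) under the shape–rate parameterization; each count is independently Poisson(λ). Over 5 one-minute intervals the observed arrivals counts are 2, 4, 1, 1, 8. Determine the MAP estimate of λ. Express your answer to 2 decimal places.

Σxᵢ = 2+4+1+1+8 = 16, with n = 5.
Posterior ∝ λe^(−6λ) · λ^16e^(−5λ) = λ^17e^(−11λ), i.e. Gamma(shape=18, rate=11).
The mode of a Gamma(a, b) with a ≥ 1 (shape–rate) is (a−1)/b = 17/11 ≈ 1.55.

λ̂_MAP = 1.55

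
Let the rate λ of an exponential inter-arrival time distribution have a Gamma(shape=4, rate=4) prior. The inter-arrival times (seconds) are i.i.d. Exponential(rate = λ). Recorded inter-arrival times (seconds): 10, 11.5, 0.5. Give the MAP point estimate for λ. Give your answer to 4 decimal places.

λ̂_MAP = 0.2308

The Exponential(rate=λ) likelihood is ∝ λ^n e^(−λΣtᵢ). Here n = 3 and Σtᵢ = 10 + 11.5 + 0.5 = 22.
Posterior ∝ λ^3e^(−4λ) · λ^3e^(−22λ) = λ^6e^(−26λ), i.e. Gamma(7, 26).
Mode = (a−1)/b = 6/26 ≈ 0.2308.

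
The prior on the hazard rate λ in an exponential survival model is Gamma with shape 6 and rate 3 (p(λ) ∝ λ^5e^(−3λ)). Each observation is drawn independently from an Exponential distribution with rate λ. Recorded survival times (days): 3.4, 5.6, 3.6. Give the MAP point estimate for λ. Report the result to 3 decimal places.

λ̂_MAP = 0.513

The Exponential(rate=λ) likelihood is ∝ λ^n e^(−λΣtᵢ). Here n = 3 and Σtᵢ = 3.4 + 5.6 + 3.6 = 12.6.
Posterior ∝ λ^5e^(−3λ) · λ^3e^(−12.6λ) = λ^8e^(−15.6λ), i.e. Gamma(9, 15.6).
Mode = (a−1)/b = 8/15.6 ≈ 0.513.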